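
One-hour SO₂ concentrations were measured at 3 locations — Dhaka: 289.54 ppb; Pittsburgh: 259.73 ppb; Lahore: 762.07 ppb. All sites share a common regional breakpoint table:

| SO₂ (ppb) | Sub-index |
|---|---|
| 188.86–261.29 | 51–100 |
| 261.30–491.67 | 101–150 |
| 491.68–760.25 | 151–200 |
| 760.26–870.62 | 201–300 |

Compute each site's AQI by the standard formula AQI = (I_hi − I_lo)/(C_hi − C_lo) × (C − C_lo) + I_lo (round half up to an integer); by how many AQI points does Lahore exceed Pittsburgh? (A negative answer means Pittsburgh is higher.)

Dhaka 289.54: bracket 261.30–491.67 → index 101–150; slope 49/230.37, offset 28.24.
AQI = 101 + 49/230.37·28.24 ≈ 107.01 ⇒ 107.
Pittsburgh: row 188.86–261.29 (AQI 51–100). (100−51)·(259.73−188.86)/(261.29−188.86) + 51 = 49·70.87/72.43 + 51 ≈ 98.94 → 99.
Lahore 762.07: bracket 760.26–870.62 → index 201–300; slope 99/110.36, offset 1.81.
AQI = 201 + 99/110.36·1.81 ≈ 202.62 ⇒ 203.
AQIs: Dhaka=107, Pittsburgh=99, Lahore=203. Lahore (203) − Pittsburgh (99) = 104.

104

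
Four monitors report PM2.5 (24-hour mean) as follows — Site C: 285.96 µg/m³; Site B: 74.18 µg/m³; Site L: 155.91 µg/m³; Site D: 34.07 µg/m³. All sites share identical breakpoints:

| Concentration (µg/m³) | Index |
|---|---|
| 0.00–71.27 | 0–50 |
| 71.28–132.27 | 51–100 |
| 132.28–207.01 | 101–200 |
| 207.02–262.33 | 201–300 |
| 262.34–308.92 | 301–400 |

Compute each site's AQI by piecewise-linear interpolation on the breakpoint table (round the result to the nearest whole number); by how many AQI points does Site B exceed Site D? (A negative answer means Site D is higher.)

29

Site C: 285.96 lies in 262.34–308.92, so I_lo=301, I_hi=400, C_lo=262.34, C_hi=308.92.
(400−301)/(308.92−262.34) × (285.96−262.34) + 301 = 99/46.58 × 23.62 + 301 ≈ 351.20 → 351.
Site B: 74.18 ∈ [71.28, 132.27] ↔ index [51, 100].
51 + (74.18−71.28)·(100−51)/(132.27−71.28) = 51 + 2.90·49/60.99 ≈ 53.33, so AQI = 53.
Site L: 155.91 lies in 132.28–207.01, so I_lo=101, I_hi=200, C_lo=132.28, C_hi=207.01.
(200−101)/(207.01−132.28) × (155.91−132.28) + 101 = 99/74.73 × 23.63 + 101 ≈ 132.30 → 132.
Site D: 34.07 ∈ [0.00, 71.27] ↔ index [0, 50].
0 + (34.07−0.00)·(50−0)/(71.27−0.00) = 0 + 34.07·50/71.27 ≈ 23.90, so AQI = 24.
AQIs: Site C=351, Site B=53, Site L=132, Site D=24. Site B (53) − Site D (24) = 29.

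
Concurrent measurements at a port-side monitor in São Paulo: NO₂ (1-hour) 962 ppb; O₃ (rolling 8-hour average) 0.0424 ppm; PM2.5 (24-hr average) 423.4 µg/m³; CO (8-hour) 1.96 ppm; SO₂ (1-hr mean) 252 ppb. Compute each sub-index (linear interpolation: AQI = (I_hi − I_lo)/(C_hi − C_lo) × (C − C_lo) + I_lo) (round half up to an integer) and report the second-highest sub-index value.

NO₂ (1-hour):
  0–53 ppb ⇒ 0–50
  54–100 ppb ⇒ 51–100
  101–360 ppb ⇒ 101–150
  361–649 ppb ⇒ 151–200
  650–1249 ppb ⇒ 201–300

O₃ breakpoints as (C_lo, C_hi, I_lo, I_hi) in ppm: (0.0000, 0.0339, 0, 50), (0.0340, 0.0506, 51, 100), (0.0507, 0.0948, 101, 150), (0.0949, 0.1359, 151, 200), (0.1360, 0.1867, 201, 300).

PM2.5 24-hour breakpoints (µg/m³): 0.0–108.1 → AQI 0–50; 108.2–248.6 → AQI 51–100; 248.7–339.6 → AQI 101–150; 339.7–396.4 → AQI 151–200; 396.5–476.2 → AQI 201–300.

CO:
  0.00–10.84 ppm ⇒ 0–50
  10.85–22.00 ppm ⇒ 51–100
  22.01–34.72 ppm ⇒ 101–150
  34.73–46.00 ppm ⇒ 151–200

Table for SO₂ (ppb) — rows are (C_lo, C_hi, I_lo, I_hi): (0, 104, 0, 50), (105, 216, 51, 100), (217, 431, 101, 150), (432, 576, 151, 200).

NO₂ 962: bracket 650–1249 → index 201–300; slope 99/599, offset 312.
AQI = 201 + 99/599·312 ≈ 252.57 ⇒ 253.
O₃ 0.0424: bracket 0.0340–0.0506 → index 51–100; slope 49/0.0166, offset 0.0084.
AQI = 51 + 49/0.0166·0.0084 ≈ 75.80 ⇒ 76.
PM2.5: 423.4 lies in 396.5–476.2, so I_lo=201, I_hi=300, C_lo=396.5, C_hi=476.2.
(300−201)/(476.2−396.5) × (423.4−396.5) + 201 = 99/79.7 × 26.9 + 201 ≈ 234.41 → 234.
CO: row 0.00–10.84 (AQI 0–50). (50−0)·(1.96−0.00)/(10.84−0.00) + 0 = 50·1.96/10.84 + 0 ≈ 9.04 → 9.
SO₂: 252 lies in 217–431, so I_lo=101, I_hi=150, C_lo=217, C_hi=431.
(150−101)/(431−217) × (252−217) + 101 = 49/214 × 35 + 101 ≈ 109.01 → 109.
Sub-indices: NO₂→253, O₃→76, PM2.5→234, CO→9, SO₂→109. Ranked high→low: 253, 234, 109, 76, 9. Second-highest sub-index = 234.

234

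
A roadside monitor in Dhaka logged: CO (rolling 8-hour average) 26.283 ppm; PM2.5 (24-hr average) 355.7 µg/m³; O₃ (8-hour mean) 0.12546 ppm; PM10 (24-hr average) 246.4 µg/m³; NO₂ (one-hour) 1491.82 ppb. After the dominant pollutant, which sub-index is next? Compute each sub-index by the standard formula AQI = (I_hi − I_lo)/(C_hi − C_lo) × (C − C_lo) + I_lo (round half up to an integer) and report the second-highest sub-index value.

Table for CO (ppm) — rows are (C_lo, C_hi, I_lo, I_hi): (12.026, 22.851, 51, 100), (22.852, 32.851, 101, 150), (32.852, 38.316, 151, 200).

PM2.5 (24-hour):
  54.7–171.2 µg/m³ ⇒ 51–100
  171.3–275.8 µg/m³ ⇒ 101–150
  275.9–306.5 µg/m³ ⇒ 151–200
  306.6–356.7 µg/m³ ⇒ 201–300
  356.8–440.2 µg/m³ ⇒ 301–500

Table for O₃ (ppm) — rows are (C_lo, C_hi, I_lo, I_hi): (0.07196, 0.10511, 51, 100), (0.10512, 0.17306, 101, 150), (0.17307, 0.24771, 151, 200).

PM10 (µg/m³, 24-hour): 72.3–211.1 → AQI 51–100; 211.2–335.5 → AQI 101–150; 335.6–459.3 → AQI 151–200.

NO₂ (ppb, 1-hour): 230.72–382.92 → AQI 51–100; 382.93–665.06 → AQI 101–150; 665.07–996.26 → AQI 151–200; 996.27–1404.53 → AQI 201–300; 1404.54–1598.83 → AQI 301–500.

CO: 26.283 lies in 22.852–32.851, so I_lo=101, I_hi=150, C_lo=22.852, C_hi=32.851.
(150−101)/(32.851−22.852) × (26.283−22.852) + 101 = 49/9.999 × 3.431 + 101 ≈ 117.81 → 118.
PM2.5: row 306.6–356.7 (AQI 201–300). (300−201)·(355.7−306.6)/(356.7−306.6) + 201 = 99·49.1/50.1 + 201 ≈ 298.02 → 298.
O₃ 0.12546: bracket 0.10512–0.17306 → index 101–150; slope 49/0.06794, offset 0.02034.
AQI = 101 + 49/0.06794·0.02034 ≈ 115.67 ⇒ 116.
PM10: 246.4 lies in 211.2–335.5, so I_lo=101, I_hi=150, C_lo=211.2, C_hi=335.5.
(150−101)/(335.5−211.2) × (246.4−211.2) + 101 = 49/124.3 × 35.2 + 101 ≈ 114.88 → 115.
NO₂: 1491.82 ∈ [1404.54, 1598.83] ↔ index [301, 500].
301 + (1491.82−1404.54)·(500−301)/(1598.83−1404.54) = 301 + 87.28·199/194.29 ≈ 390.40, so AQI = 390.
Sub-indices: CO→118, PM2.5→298, O₃→116, PM10→115, NO₂→390. Ranked high→low: 390, 298, 118, 116, 115. Second-highest sub-index = 298.

298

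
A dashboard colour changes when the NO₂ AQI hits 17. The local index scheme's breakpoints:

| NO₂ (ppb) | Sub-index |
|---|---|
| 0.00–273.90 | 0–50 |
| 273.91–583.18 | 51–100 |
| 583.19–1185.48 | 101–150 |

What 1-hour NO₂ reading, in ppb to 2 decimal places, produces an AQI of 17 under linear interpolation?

AQI 17 lies in the 0–50 band, which corresponds to 0.00–273.90 ppb.
C = 0.00 + (17−0)×(273.90−0.00)/(50−0) = 0.00 + 17×273.90/50 ≈ 93.1260 ppb → 93.13 ppb to 2 dp.

93.13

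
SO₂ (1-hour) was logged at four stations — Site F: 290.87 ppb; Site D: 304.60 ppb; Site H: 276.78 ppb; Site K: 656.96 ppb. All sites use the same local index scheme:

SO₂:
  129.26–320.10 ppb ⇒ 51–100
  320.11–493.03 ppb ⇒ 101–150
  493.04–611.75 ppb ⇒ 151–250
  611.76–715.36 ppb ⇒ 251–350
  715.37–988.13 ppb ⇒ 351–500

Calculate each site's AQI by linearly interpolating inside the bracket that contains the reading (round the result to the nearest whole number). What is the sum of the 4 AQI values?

Site F: 290.87 ∈ [129.26, 320.10] ↔ index [51, 100].
51 + (290.87−129.26)·(100−51)/(320.10−129.26) = 51 + 161.61·49/190.84 ≈ 92.49, so AQI = 92.
Site D: row 129.26–320.10 (AQI 51–100). (100−51)·(304.60−129.26)/(320.10−129.26) + 51 = 49·175.34/190.84 + 51 ≈ 96.02 → 96.
Site H: 276.78 lies in 129.26–320.10, so I_lo=51, I_hi=100, C_lo=129.26, C_hi=320.10.
(100−51)/(320.10−129.26) × (276.78−129.26) + 51 = 49/190.84 × 147.52 + 51 ≈ 88.88 → 89.
Site K: 656.96 lies in 611.76–715.36, so I_lo=251, I_hi=350, C_lo=611.76, C_hi=715.36.
(350−251)/(715.36−611.76) × (656.96−611.76) + 251 = 99/103.60 × 45.20 + 251 ≈ 294.19 → 294.
AQIs: Site F=92, Site D=96, Site H=89, Site K=294. Sum = 92 + 96 + 89 + 294 = 571.

571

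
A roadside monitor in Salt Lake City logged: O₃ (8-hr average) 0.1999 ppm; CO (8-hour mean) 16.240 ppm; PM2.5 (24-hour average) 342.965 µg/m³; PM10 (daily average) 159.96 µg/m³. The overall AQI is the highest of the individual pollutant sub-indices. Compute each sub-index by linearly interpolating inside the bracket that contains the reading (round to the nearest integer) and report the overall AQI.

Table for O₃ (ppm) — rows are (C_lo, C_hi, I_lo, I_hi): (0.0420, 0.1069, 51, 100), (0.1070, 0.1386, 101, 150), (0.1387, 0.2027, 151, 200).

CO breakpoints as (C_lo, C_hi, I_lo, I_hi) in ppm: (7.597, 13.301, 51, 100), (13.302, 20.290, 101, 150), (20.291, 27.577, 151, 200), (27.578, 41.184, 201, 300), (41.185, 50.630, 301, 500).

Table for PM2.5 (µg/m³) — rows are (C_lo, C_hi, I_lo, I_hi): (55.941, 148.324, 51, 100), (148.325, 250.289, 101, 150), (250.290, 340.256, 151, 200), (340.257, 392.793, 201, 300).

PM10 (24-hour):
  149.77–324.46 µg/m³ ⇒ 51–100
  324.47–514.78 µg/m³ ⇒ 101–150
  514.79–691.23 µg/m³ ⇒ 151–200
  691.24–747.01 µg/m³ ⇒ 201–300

206

O₃ 0.1999: bracket 0.1387–0.2027 → index 151–200; slope 49/0.0640, offset 0.0612.
AQI = 151 + 49/0.0640·0.0612 ≈ 197.86 ⇒ 198.
CO: 16.240 ∈ [13.302, 20.290] ↔ index [101, 150].
101 + (16.240−13.302)·(150−101)/(20.290−13.302) = 101 + 2.938·49/6.988 ≈ 121.60, so AQI = 122.
PM2.5: 342.965 lies in 340.257–392.793, so I_lo=201, I_hi=300, C_lo=340.257, C_hi=392.793.
(300−201)/(392.793−340.257) × (342.965−340.257) + 201 = 99/52.536 × 2.708 + 201 ≈ 206.10 → 206.
PM10: 159.96 lies in 149.77–324.46, so I_lo=51, I_hi=100, C_lo=149.77, C_hi=324.46.
(100−51)/(324.46−149.77) × (159.96−149.77) + 51 = 49/174.69 × 10.19 + 51 ≈ 53.86 → 54.
Sub-indices: O₃→198, CO→122, PM2.5→206, PM10→54. Overall AQI = max = 206; dominant pollutant is PM2.5.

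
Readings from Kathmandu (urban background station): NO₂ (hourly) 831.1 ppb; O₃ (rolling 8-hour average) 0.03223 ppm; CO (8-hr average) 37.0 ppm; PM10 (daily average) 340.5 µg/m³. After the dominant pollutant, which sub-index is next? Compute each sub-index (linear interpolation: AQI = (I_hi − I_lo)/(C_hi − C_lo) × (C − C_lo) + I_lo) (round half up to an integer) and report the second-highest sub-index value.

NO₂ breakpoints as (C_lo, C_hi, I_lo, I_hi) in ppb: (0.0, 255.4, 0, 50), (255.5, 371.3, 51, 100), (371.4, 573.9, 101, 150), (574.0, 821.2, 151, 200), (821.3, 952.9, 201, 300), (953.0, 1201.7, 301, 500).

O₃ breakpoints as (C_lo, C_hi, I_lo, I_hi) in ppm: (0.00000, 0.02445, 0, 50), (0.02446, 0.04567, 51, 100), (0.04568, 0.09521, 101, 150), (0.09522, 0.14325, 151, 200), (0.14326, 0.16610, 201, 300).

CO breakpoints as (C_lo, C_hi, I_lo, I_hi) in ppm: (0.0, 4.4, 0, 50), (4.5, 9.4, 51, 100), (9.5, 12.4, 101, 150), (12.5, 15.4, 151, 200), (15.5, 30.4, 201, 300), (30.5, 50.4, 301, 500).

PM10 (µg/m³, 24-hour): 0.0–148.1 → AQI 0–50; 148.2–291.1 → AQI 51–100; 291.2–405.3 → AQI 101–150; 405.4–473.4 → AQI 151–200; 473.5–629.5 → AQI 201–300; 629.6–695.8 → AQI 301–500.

NO₂: 831.1 lies in 821.3–952.9, so I_lo=201, I_hi=300, C_lo=821.3, C_hi=952.9.
(300−201)/(952.9−821.3) × (831.1−821.3) + 201 = 99/131.6 × 9.8 + 201 ≈ 208.37 → 208.
O₃: row 0.02446–0.04567 (AQI 51–100). (100−51)·(0.03223−0.02446)/(0.04567−0.02446) + 51 = 49·0.00777/0.02121 + 51 ≈ 68.95 → 69.
CO: row 30.5–50.4 (AQI 301–500). (500−301)·(37.0−30.5)/(50.4−30.5) + 301 = 199·6.5/19.9 + 301 ≈ 366.00 → 366.
PM10: row 291.2–405.3 (AQI 101–150). (150−101)·(340.5−291.2)/(405.3−291.2) + 101 = 49·49.3/114.1 + 101 ≈ 122.17 → 122.
Sub-indices: NO₂→208, O₃→69, CO→366, PM10→122. Ranked high→low: 366, 208, 122, 69. Second-highest sub-index = 208.

208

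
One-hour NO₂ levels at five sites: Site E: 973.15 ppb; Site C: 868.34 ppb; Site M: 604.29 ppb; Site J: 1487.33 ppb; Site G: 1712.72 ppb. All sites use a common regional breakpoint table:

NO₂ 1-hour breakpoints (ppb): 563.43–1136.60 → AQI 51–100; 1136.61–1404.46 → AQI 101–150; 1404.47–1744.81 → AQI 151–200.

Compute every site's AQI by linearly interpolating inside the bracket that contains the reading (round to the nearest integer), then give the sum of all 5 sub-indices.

Site E: row 563.43–1136.60 (AQI 51–100). (100−51)·(973.15−563.43)/(1136.60−563.43) + 51 = 49·409.72/573.17 + 51 ≈ 86.03 → 86.
Site C 868.34: bracket 563.43–1136.60 → index 51–100; slope 49/573.17, offset 304.91.
AQI = 51 + 49/573.17·304.91 ≈ 77.07 ⇒ 77.
Site M: 604.29 ∈ [563.43, 1136.60] ↔ index [51, 100].
51 + (604.29−563.43)·(100−51)/(1136.60−563.43) = 51 + 40.86·49/573.17 ≈ 54.49, so AQI = 54.
Site J: 1487.33 lies in 1404.47–1744.81, so I_lo=151, I_hi=200, C_lo=1404.47, C_hi=1744.81.
(200−151)/(1744.81−1404.47) × (1487.33−1404.47) + 151 = 49/340.34 × 82.86 + 151 ≈ 162.93 → 163.
Site G: 1712.72 ∈ [1404.47, 1744.81] ↔ index [151, 200].
151 + (1712.72−1404.47)·(200−151)/(1744.81−1404.47) = 151 + 308.25·49/340.34 ≈ 195.38, so AQI = 195.
AQIs: Site E=86, Site C=77, Site M=54, Site J=163, Site G=195. Sum = 86 + 77 + 54 + 163 + 195 = 575.

575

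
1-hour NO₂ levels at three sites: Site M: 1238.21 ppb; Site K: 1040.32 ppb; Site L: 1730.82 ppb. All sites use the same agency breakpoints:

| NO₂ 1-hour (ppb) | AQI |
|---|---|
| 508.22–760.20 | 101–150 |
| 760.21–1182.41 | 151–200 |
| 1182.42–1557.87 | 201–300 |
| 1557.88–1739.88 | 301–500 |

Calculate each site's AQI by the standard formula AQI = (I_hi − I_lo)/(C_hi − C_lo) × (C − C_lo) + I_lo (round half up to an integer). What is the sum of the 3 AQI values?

Site M: 1238.21 ∈ [1182.42, 1557.87] ↔ index [201, 300].
201 + (1238.21−1182.42)·(300−201)/(1557.87−1182.42) = 201 + 55.79·99/375.45 ≈ 215.71, so AQI = 216.
Site K: 1040.32 ∈ [760.21, 1182.41] ↔ index [151, 200].
151 + (1040.32−760.21)·(200−151)/(1182.41−760.21) = 151 + 280.11·49/422.20 ≈ 183.51, so AQI = 184.
Site L: row 1557.88–1739.88 (AQI 301–500). (500−301)·(1730.82−1557.88)/(1739.88−1557.88) + 301 = 199·172.94/182.00 + 301 ≈ 490.09 → 490.
AQIs: Site M=216, Site K=184, Site L=490. Sum = 216 + 184 + 490 = 890.

890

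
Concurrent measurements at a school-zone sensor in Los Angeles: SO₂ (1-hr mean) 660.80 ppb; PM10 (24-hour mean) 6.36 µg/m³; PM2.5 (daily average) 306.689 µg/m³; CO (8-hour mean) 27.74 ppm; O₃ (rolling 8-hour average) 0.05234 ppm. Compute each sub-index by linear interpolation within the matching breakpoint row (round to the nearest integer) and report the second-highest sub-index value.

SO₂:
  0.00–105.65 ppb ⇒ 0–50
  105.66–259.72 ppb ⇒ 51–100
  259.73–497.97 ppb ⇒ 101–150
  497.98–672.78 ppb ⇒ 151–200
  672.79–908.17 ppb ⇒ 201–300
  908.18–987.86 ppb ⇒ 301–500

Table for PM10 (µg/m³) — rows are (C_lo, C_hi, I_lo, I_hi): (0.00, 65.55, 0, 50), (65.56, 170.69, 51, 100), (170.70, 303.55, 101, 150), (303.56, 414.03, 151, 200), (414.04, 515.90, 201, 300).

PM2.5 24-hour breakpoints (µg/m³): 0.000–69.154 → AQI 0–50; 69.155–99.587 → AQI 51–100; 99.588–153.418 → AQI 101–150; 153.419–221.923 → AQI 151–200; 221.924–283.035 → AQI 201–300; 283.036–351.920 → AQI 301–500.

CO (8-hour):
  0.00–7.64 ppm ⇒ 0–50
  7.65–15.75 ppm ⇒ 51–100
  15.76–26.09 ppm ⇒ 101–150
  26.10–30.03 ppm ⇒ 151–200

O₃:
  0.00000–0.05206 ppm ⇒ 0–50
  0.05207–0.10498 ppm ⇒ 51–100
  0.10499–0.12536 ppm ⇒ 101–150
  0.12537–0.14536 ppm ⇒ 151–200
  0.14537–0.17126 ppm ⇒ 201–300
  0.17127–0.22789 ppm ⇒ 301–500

197

SO₂: 660.80 lies in 497.98–672.78, so I_lo=151, I_hi=200, C_lo=497.98, C_hi=672.78.
(200−151)/(672.78−497.98) × (660.80−497.98) + 151 = 49/174.80 × 162.82 + 151 ≈ 196.64 → 197.
PM10: 6.36 ∈ [0.00, 65.55] ↔ index [0, 50].
0 + (6.36−0.00)·(50−0)/(65.55−0.00) = 0 + 6.36·50/65.55 ≈ 4.85, so AQI = 5.
PM2.5 306.689: bracket 283.036–351.920 → index 301–500; slope 199/68.884, offset 23.653.
AQI = 301 + 199/68.884·23.653 ≈ 369.33 ⇒ 369.
CO: row 26.10–30.03 (AQI 151–200). (200−151)·(27.74−26.10)/(30.03−26.10) + 151 = 49·1.64/3.93 + 151 ≈ 171.45 → 171.
O₃: row 0.05207–0.10498 (AQI 51–100). (100−51)·(0.05234−0.05207)/(0.10498−0.05207) + 51 = 49·0.00027/0.05291 + 51 ≈ 51.25 → 51.
Sub-indices: SO₂→197, PM10→5, PM2.5→369, CO→171, O₃→51. Ranked high→low: 369, 197, 171, 51, 5. Second-highest sub-index = 197.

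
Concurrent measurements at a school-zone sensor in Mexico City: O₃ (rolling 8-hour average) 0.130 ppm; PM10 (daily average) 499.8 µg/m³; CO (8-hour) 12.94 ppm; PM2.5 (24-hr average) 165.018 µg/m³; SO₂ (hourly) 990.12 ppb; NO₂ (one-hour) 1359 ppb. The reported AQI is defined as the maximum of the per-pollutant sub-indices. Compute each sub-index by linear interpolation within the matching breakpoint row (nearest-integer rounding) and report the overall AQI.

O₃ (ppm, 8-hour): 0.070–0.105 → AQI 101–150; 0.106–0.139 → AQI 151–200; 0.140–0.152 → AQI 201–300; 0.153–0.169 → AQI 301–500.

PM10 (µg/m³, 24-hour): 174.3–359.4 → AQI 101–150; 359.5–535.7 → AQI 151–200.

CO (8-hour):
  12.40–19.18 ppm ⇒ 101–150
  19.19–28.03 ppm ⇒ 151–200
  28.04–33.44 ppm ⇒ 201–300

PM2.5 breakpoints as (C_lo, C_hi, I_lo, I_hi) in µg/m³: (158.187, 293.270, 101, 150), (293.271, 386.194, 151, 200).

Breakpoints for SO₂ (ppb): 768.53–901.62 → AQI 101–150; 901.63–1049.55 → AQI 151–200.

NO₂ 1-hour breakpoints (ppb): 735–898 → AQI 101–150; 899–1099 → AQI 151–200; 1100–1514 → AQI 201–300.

O₃: row 0.106–0.139 (AQI 151–200). (200−151)·(0.130−0.106)/(0.139−0.106) + 151 = 49·0.024/0.033 + 151 ≈ 186.64 → 187.
PM10: 499.8 lies in 359.5–535.7, so I_lo=151, I_hi=200, C_lo=359.5, C_hi=535.7.
(200−151)/(535.7−359.5) × (499.8−359.5) + 151 = 49/176.2 × 140.3 + 151 ≈ 190.02 → 190.
CO: 12.94 ∈ [12.40, 19.18] ↔ index [101, 150].
101 + (12.94−12.40)·(150−101)/(19.18−12.40) = 101 + 0.54·49/6.78 ≈ 104.90, so AQI = 105.
PM2.5 165.018: bracket 158.187–293.270 → index 101–150; slope 49/135.083, offset 6.831.
AQI = 101 + 49/135.083·6.831 ≈ 103.48 ⇒ 103.
SO₂ 990.12: bracket 901.63–1049.55 → index 151–200; slope 49/147.92, offset 88.49.
AQI = 151 + 49/147.92·88.49 ≈ 180.31 ⇒ 180.
NO₂: 1359 ∈ [1100, 1514] ↔ index [201, 300].
201 + (1359−1100)·(300−201)/(1514−1100) = 201 + 259·99/414 ≈ 262.93, so AQI = 263.
Sub-indices: O₃→187, PM10→190, CO→105, PM2.5→103, SO₂→180, NO₂→263. Overall AQI = max = 263; dominant pollutant is NO₂.

263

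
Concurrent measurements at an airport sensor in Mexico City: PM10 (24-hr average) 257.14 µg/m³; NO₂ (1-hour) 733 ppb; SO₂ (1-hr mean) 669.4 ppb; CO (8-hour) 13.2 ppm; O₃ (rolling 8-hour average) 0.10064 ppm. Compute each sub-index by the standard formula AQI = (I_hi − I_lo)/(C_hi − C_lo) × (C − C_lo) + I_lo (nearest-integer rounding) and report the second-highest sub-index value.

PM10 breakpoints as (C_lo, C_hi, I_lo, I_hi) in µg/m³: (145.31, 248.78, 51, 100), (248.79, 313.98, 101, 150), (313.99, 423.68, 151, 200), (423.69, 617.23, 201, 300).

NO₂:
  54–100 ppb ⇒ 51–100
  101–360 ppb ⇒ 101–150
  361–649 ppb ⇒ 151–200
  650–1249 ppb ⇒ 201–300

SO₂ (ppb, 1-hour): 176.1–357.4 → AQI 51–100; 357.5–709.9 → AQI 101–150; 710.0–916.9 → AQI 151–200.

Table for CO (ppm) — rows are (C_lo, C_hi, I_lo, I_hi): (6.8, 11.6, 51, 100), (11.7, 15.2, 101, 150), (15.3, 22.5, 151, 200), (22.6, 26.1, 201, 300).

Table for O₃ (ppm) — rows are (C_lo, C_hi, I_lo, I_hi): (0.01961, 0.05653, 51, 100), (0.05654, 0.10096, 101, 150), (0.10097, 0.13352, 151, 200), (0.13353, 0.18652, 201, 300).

150

PM10: row 248.79–313.98 (AQI 101–150). (150−101)·(257.14−248.79)/(313.98−248.79) + 101 = 49·8.35/65.19 + 101 ≈ 107.28 → 107.
NO₂: 733 ∈ [650, 1249] ↔ index [201, 300].
201 + (733−650)·(300−201)/(1249−650) = 201 + 83·99/599 ≈ 214.72, so AQI = 215.
SO₂: 669.4 ∈ [357.5, 709.9] ↔ index [101, 150].
101 + (669.4−357.5)·(150−101)/(709.9−357.5) = 101 + 311.9·49/352.4 ≈ 144.37, so AQI = 144.
CO: row 11.7–15.2 (AQI 101–150). (150−101)·(13.2−11.7)/(15.2−11.7) + 101 = 49·1.5/3.5 + 101 ≈ 122.00 → 122.
O₃: row 0.05654–0.10096 (AQI 101–150). (150−101)·(0.10064−0.05654)/(0.10096−0.05654) + 101 = 49·0.04410/0.04442 + 101 ≈ 149.65 → 150.
Sub-indices: PM10→107, NO₂→215, SO₂→144, CO→122, O₃→150. Ranked high→low: 215, 150, 144, 122, 107. Second-highest sub-index = 150.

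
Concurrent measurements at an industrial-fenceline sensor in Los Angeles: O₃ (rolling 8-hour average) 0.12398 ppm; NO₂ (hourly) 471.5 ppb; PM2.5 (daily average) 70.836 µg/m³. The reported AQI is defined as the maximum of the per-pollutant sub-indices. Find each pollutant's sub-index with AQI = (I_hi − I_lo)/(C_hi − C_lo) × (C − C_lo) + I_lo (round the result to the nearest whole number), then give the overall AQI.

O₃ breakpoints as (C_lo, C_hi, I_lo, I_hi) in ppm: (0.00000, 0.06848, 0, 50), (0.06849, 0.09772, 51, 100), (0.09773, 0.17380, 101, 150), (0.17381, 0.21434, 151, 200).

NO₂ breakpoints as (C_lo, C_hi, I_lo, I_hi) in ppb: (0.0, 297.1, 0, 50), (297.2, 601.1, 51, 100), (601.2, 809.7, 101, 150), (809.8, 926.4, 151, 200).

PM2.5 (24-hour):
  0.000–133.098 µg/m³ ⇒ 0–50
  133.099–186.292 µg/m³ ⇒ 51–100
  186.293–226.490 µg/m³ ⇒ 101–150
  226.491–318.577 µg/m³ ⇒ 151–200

O₃: 0.12398 ∈ [0.09773, 0.17380] ↔ index [101, 150].
101 + (0.12398−0.09773)·(150−101)/(0.17380−0.09773) = 101 + 0.02625·49/0.07607 ≈ 117.91, so AQI = 118.
NO₂: 471.5 lies in 297.2–601.1, so I_lo=51, I_hi=100, C_lo=297.2, C_hi=601.1.
(100−51)/(601.1−297.2) × (471.5−297.2) + 51 = 49/303.9 × 174.3 + 51 ≈ 79.10 → 79.
PM2.5: 70.836 ∈ [0.000, 133.098] ↔ index [0, 50].
0 + (70.836−0.000)·(50−0)/(133.098−0.000) = 0 + 70.836·50/133.098 ≈ 26.61, so AQI = 27.
Sub-indices: O₃→118, NO₂→79, PM2.5→27. Overall AQI = max = 118; dominant pollutant is O₃.

118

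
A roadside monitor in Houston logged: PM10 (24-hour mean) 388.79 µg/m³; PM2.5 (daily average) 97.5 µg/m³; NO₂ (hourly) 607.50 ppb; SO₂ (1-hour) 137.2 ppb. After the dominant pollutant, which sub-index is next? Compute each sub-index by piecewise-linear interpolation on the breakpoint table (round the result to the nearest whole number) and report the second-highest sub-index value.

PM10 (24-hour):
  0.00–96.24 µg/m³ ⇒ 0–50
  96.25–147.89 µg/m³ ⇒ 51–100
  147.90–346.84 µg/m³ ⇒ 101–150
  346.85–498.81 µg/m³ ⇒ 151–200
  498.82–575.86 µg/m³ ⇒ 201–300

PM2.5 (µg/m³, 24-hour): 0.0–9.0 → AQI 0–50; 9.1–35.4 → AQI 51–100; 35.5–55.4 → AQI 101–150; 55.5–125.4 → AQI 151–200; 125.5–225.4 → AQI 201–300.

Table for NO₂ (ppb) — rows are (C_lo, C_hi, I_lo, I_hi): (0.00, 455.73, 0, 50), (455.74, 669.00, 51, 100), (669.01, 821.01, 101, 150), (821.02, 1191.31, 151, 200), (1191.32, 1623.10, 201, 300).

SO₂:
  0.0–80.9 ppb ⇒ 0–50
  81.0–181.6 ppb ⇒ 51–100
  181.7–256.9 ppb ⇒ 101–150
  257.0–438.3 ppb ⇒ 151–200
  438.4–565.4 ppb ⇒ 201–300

PM10: 388.79 ∈ [346.85, 498.81] ↔ index [151, 200].
151 + (388.79−346.85)·(200−151)/(498.81−346.85) = 151 + 41.94·49/151.96 ≈ 164.52, so AQI = 165.
PM2.5 97.5: bracket 55.5–125.4 → index 151–200; slope 49/69.9, offset 42.0.
AQI = 151 + 49/69.9·42.0 ≈ 180.44 ⇒ 180.
NO₂ 607.50: bracket 455.74–669.00 → index 51–100; slope 49/213.26, offset 151.76.
AQI = 51 + 49/213.26·151.76 ≈ 85.87 ⇒ 86.
SO₂ 137.2: bracket 81.0–181.6 → index 51–100; slope 49/100.6, offset 56.2.
AQI = 51 + 49/100.6·56.2 ≈ 78.37 ⇒ 78.
Sub-indices: PM10→165, PM2.5→180, NO₂→86, SO₂→78. Ranked high→low: 180, 165, 86, 78. Second-highest sub-index = 165.

165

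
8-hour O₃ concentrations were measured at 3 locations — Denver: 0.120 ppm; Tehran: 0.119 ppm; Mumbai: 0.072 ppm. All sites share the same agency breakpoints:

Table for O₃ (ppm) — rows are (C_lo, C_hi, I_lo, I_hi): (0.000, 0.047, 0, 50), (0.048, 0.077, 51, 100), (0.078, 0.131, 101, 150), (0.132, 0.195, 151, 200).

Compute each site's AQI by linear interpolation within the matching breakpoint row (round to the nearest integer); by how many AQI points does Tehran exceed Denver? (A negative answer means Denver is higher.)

Denver: 0.120 lies in 0.078–0.131, so I_lo=101, I_hi=150, C_lo=0.078, C_hi=0.131.
(150−101)/(0.131−0.078) × (0.120−0.078) + 101 = 49/0.053 × 0.042 + 101 ≈ 139.83 → 140.
Tehran 0.119: bracket 0.078–0.131 → index 101–150; slope 49/0.053, offset 0.041.
AQI = 101 + 49/0.053·0.041 ≈ 138.91 ⇒ 139.
Mumbai: 0.072 lies in 0.048–0.077, so I_lo=51, I_hi=100, C_lo=0.048, C_hi=0.077.
(100−51)/(0.077−0.048) × (0.072−0.048) + 51 = 49/0.029 × 0.024 + 51 ≈ 91.55 → 92.
AQIs: Denver=140, Tehran=139, Mumbai=92. Tehran (139) − Denver (140) = -1.

-1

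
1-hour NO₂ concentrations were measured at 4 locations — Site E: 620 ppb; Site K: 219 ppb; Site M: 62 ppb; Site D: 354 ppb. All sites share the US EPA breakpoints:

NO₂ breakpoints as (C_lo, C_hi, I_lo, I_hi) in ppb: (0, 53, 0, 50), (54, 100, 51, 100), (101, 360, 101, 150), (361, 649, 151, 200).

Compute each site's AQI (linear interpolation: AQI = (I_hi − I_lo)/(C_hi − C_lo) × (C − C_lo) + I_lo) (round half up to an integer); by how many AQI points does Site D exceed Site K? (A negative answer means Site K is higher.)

26

Site E: 620 lies in 361–649, so I_lo=151, I_hi=200, C_lo=361, C_hi=649.
(200−151)/(649−361) × (620−361) + 151 = 49/288 × 259 + 151 ≈ 195.07 → 195.
Site K: 219 ∈ [101, 360] ↔ index [101, 150].
101 + (219−101)·(150−101)/(360−101) = 101 + 118·49/259 ≈ 123.32, so AQI = 123.
Site M 62: bracket 54–100 → index 51–100; slope 49/46, offset 8.
AQI = 51 + 49/46·8 ≈ 59.52 ⇒ 60.
Site D: row 101–360 (AQI 101–150). (150−101)·(354−101)/(360−101) + 101 = 49·253/259 + 101 ≈ 148.86 → 149.
AQIs: Site E=195, Site K=123, Site M=60, Site D=149. Site D (149) − Site K (123) = 26.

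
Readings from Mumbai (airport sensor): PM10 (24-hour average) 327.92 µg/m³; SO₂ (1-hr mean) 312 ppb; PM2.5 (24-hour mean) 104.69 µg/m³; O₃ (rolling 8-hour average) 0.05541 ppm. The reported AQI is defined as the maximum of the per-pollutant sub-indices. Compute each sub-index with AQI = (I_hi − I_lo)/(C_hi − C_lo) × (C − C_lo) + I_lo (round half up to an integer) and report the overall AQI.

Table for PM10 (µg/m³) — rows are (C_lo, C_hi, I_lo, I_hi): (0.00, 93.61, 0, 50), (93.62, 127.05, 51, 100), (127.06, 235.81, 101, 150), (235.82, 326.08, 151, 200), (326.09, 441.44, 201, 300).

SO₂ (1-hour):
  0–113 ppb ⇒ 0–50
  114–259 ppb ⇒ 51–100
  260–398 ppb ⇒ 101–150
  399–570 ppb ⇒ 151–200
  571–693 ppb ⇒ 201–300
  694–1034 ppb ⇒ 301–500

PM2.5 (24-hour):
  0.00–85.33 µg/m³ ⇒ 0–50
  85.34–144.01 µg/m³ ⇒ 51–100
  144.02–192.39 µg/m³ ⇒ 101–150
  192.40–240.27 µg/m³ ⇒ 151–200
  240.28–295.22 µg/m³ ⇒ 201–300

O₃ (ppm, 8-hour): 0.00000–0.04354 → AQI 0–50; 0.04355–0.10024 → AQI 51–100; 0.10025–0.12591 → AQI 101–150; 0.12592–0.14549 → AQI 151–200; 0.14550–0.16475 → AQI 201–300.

PM10 327.92: bracket 326.09–441.44 → index 201–300; slope 99/115.35, offset 1.83.
AQI = 201 + 99/115.35·1.83 ≈ 202.57 ⇒ 203.
SO₂: 312 lies in 260–398, so I_lo=101, I_hi=150, C_lo=260, C_hi=398.
(150−101)/(398−260) × (312−260) + 101 = 49/138 × 52 + 101 ≈ 119.46 → 119.
PM2.5: 104.69 lies in 85.34–144.01, so I_lo=51, I_hi=100, C_lo=85.34, C_hi=144.01.
(100−51)/(144.01−85.34) × (104.69−85.34) + 51 = 49/58.67 × 19.35 + 51 ≈ 67.16 → 67.
O₃ 0.05541: bracket 0.04355–0.10024 → index 51–100; slope 49/0.05669, offset 0.01186.
AQI = 51 + 49/0.05669·0.01186 ≈ 61.25 ⇒ 61.
Sub-indices: PM10→203, SO₂→119, PM2.5→67, O₃→61. Overall AQI = max = 203; dominant pollutant is PM10.

203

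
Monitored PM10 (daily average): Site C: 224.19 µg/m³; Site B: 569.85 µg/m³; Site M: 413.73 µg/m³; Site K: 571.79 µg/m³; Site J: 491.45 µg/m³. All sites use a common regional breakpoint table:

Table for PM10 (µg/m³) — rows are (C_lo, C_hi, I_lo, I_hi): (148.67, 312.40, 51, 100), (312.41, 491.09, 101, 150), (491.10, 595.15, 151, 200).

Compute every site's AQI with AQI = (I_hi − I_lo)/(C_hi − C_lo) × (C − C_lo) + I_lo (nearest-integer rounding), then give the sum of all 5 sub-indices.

731

Site C: 224.19 ∈ [148.67, 312.40] ↔ index [51, 100].
51 + (224.19−148.67)·(100−51)/(312.40−148.67) = 51 + 75.52·49/163.73 ≈ 73.60, so AQI = 74.
Site B 569.85: bracket 491.10–595.15 → index 151–200; slope 49/104.05, offset 78.75.
AQI = 151 + 49/104.05·78.75 ≈ 188.09 ⇒ 188.
Site M: 413.73 ∈ [312.41, 491.09] ↔ index [101, 150].
101 + (413.73−312.41)·(150−101)/(491.09−312.41) = 101 + 101.32·49/178.68 ≈ 128.79, so AQI = 129.
Site K: 571.79 ∈ [491.10, 595.15] ↔ index [151, 200].
151 + (571.79−491.10)·(200−151)/(595.15−491.10) = 151 + 80.69·49/104.05 ≈ 189.00, so AQI = 189.
Site J: row 491.10–595.15 (AQI 151–200). (200−151)·(491.45−491.10)/(595.15−491.10) + 151 = 49·0.35/104.05 + 151 ≈ 151.16 → 151.
AQIs: Site C=74, Site B=188, Site M=129, Site K=189, Site J=151. Sum = 74 + 188 + 129 + 189 + 151 = 731.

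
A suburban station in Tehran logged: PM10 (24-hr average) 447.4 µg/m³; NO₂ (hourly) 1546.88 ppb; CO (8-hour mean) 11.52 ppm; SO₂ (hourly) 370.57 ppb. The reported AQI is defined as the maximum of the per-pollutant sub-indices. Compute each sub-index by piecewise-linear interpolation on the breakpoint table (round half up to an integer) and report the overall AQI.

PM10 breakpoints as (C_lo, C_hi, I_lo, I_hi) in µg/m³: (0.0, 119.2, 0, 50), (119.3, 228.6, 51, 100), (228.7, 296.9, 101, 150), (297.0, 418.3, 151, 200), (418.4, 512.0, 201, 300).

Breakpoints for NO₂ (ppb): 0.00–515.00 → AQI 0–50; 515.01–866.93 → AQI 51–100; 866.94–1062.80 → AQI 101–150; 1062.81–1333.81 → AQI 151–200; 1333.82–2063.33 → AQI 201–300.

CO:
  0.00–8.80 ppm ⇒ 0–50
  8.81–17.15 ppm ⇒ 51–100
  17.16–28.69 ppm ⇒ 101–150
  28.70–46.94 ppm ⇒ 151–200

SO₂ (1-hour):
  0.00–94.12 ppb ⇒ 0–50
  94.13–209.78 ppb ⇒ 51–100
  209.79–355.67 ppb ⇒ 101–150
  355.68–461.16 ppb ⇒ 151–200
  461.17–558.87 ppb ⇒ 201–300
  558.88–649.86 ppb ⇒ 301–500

232

PM10 447.4: bracket 418.4–512.0 → index 201–300; slope 99/93.6, offset 29.0.
AQI = 201 + 99/93.6·29.0 ≈ 231.67 ⇒ 232.
NO₂: 1546.88 ∈ [1333.82, 2063.33] ↔ index [201, 300].
201 + (1546.88−1333.82)·(300−201)/(2063.33−1333.82) = 201 + 213.06·99/729.51 ≈ 229.91, so AQI = 230.
CO 11.52: bracket 8.81–17.15 → index 51–100; slope 49/8.34, offset 2.71.
AQI = 51 + 49/8.34·2.71 ≈ 66.92 ⇒ 67.
SO₂: 370.57 lies in 355.68–461.16, so I_lo=151, I_hi=200, C_lo=355.68, C_hi=461.16.
(200−151)/(461.16−355.68) × (370.57−355.68) + 151 = 49/105.48 × 14.89 + 151 ≈ 157.92 → 158.
Sub-indices: PM10→232, NO₂→230, CO→67, SO₂→158. Overall AQI = max = 232; dominant pollutant is PM10.
AQI 232: Very Unhealthy.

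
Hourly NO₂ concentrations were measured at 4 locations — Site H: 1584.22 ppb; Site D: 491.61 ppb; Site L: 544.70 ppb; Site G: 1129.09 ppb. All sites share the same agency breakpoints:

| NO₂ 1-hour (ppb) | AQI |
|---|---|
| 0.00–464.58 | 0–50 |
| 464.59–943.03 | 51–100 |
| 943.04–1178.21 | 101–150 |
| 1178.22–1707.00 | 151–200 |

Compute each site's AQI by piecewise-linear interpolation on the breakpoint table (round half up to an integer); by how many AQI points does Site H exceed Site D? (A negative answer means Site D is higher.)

Site H 1584.22: bracket 1178.22–1707.00 → index 151–200; slope 49/528.78, offset 406.00.
AQI = 151 + 49/528.78·406.00 ≈ 188.62 ⇒ 189.
Site D: 491.61 lies in 464.59–943.03, so I_lo=51, I_hi=100, C_lo=464.59, C_hi=943.03.
(100−51)/(943.03−464.59) × (491.61−464.59) + 51 = 49/478.44 × 27.02 + 51 ≈ 53.77 → 54.
Site L: row 464.59–943.03 (AQI 51–100). (100−51)·(544.70−464.59)/(943.03−464.59) + 51 = 49·80.11/478.44 + 51 ≈ 59.20 → 59.
Site G: 1129.09 ∈ [943.04, 1178.21] ↔ index [101, 150].
101 + (1129.09−943.04)·(150−101)/(1178.21−943.04) = 101 + 186.05·49/235.17 ≈ 139.77, so AQI = 140.
AQIs: Site H=189, Site D=54, Site L=59, Site G=140. Site H (189) − Site D (54) = 135.

135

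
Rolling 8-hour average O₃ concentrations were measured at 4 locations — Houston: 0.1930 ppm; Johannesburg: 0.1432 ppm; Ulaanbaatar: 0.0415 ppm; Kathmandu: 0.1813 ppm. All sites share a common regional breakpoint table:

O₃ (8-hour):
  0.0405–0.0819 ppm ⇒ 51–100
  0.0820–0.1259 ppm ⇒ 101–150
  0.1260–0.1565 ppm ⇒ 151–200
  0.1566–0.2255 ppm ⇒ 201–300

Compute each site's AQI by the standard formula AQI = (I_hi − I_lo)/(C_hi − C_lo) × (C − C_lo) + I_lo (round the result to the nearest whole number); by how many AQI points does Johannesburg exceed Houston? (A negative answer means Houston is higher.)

Houston: row 0.1566–0.2255 (AQI 201–300). (300−201)·(0.1930−0.1566)/(0.2255−0.1566) + 201 = 99·0.0364/0.0689 + 201 ≈ 253.30 → 253.
Johannesburg: row 0.1260–0.1565 (AQI 151–200). (200−151)·(0.1432−0.1260)/(0.1565−0.1260) + 151 = 49·0.0172/0.0305 + 151 ≈ 178.63 → 179.
Ulaanbaatar: 0.0415 ∈ [0.0405, 0.0819] ↔ index [51, 100].
51 + (0.0415−0.0405)·(100−51)/(0.0819−0.0405) = 51 + 0.0010·49/0.0414 ≈ 52.18, so AQI = 52.
Kathmandu: 0.1813 lies in 0.1566–0.2255, so I_lo=201, I_hi=300, C_lo=0.1566, C_hi=0.2255.
(300−201)/(0.2255−0.1566) × (0.1813−0.1566) + 201 = 99/0.0689 × 0.0247 + 201 ≈ 236.49 → 236.
AQIs: Houston=253, Johannesburg=179, Ulaanbaatar=52, Kathmandu=236. Johannesburg (179) − Houston (253) = -74.

-74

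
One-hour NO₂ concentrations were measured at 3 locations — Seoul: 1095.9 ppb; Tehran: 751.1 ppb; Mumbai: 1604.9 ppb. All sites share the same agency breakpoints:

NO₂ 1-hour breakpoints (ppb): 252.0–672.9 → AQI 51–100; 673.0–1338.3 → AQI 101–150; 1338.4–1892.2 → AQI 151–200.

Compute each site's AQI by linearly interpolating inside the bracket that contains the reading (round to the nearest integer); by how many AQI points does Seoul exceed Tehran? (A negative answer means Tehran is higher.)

Seoul 1095.9: bracket 673.0–1338.3 → index 101–150; slope 49/665.3, offset 422.9.
AQI = 101 + 49/665.3·422.9 ≈ 132.15 ⇒ 132.
Tehran: 751.1 lies in 673.0–1338.3, so I_lo=101, I_hi=150, C_lo=673.0, C_hi=1338.3.
(150−101)/(1338.3−673.0) × (751.1−673.0) + 101 = 49/665.3 × 78.1 + 101 ≈ 106.75 → 107.
Mumbai: row 1338.4–1892.2 (AQI 151–200). (200−151)·(1604.9−1338.4)/(1892.2−1338.4) + 151 = 49·266.5/553.8 + 151 ≈ 174.58 → 175.
AQIs: Seoul=132, Tehran=107, Mumbai=175. Seoul (132) − Tehran (107) = 25.

25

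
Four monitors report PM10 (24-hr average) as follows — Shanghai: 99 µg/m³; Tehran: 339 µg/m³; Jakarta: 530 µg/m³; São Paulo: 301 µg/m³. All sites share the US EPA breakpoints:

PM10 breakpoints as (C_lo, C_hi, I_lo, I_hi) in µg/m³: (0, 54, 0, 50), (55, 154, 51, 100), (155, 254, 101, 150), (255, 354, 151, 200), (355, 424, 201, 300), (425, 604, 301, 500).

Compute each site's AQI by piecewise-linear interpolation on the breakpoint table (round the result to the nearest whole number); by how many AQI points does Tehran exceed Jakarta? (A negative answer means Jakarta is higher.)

Shanghai 99: bracket 55–154 → index 51–100; slope 49/99, offset 44.
AQI = 51 + 49/99·44 ≈ 72.78 ⇒ 73.
Tehran: 339 ∈ [255, 354] ↔ index [151, 200].
151 + (339−255)·(200−151)/(354−255) = 151 + 84·49/99 ≈ 192.58, so AQI = 193.
Jakarta 530: bracket 425–604 → index 301–500; slope 199/179, offset 105.
AQI = 301 + 199/179·105 ≈ 417.73 ⇒ 418.
São Paulo: 301 lies in 255–354, so I_lo=151, I_hi=200, C_lo=255, C_hi=354.
(200−151)/(354−255) × (301−255) + 151 = 49/99 × 46 + 151 ≈ 173.77 → 174.
AQIs: Shanghai=73, Tehran=193, Jakarta=418, São Paulo=174. Tehran (193) − Jakarta (418) = -225.

-225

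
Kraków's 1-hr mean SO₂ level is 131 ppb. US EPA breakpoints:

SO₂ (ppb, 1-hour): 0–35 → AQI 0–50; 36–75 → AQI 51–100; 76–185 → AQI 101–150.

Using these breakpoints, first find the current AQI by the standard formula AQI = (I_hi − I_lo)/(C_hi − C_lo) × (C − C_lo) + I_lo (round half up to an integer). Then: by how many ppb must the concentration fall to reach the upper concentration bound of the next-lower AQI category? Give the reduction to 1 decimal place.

56.0

SO₂ 131: bracket 76–185 → index 101–150; slope 49/109, offset 55.
AQI = 101 + 49/109·55 ≈ 125.72 ⇒ 126.
Current AQI 126 is in the Unhealthy for Sensitive Groups range (101–150). The next-lower category tops out at AQI 100, whose upper concentration bound is 75 ppb.
Reduction needed = 131 − 75 = 56.0 ppb.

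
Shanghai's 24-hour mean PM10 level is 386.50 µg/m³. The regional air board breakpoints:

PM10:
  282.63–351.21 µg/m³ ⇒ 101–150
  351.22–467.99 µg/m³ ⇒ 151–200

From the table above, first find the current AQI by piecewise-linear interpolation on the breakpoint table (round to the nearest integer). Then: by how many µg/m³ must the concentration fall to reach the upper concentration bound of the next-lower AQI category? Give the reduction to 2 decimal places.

35.29

PM10: row 351.22–467.99 (AQI 151–200). (200−151)·(386.50−351.22)/(467.99−351.22) + 151 = 49·35.28/116.77 + 151 ≈ 165.80 → 166.
Current AQI 166 is in the Unhealthy range (151–200). The next-lower category tops out at AQI 150, whose upper concentration bound is 351.21 µg/m³.
Reduction needed = 386.50 − 351.21 = 35.29 µg/m³.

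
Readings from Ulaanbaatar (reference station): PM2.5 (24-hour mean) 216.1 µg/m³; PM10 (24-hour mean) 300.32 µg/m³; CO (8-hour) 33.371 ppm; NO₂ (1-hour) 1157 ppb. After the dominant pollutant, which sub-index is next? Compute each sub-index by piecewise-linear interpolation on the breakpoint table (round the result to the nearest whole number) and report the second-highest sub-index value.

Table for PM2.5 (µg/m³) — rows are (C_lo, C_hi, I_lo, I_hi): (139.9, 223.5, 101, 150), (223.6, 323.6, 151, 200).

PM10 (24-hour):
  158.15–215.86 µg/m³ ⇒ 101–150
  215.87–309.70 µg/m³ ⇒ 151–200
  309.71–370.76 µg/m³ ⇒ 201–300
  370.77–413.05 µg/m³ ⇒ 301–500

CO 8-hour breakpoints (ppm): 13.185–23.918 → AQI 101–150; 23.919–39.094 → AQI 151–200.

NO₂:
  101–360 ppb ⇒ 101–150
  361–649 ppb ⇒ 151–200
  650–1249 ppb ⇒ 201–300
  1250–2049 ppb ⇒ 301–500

195

PM2.5: row 139.9–223.5 (AQI 101–150). (150−101)·(216.1−139.9)/(223.5−139.9) + 101 = 49·76.2/83.6 + 101 ≈ 145.66 → 146.
PM10: row 215.87–309.70 (AQI 151–200). (200−151)·(300.32−215.87)/(309.70−215.87) + 151 = 49·84.45/93.83 + 151 ≈ 195.10 → 195.
CO: row 23.919–39.094 (AQI 151–200). (200−151)·(33.371−23.919)/(39.094−23.919) + 151 = 49·9.452/15.175 + 151 ≈ 181.52 → 182.
NO₂: 1157 lies in 650–1249, so I_lo=201, I_hi=300, C_lo=650, C_hi=1249.
(300−201)/(1249−650) × (1157−650) + 201 = 99/599 × 507 + 201 ≈ 284.79 → 285.
Sub-indices: PM2.5→146, PM10→195, CO→182, NO₂→285. Ranked high→low: 285, 195, 182, 146. Second-highest sub-index = 195.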